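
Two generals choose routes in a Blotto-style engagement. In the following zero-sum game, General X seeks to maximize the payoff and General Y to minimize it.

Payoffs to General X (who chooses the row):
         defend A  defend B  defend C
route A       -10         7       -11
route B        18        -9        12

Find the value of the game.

-5/13

Column defend A is strictly dominated by defend C for General Y (it gives General X more in every row).
The remaining 2×2 game on (route A, route B) × (defend B, defend C) has no saddle point. Let General X play route A with probability p; indifference gives 7p − 9(1−p) = −11p + 12(1−p), so p = 7/13.
Similarly General Y's optimal q on defend B is 23/39, and the value is 7·(23/39) + (-11)·(16/39) = -5/13.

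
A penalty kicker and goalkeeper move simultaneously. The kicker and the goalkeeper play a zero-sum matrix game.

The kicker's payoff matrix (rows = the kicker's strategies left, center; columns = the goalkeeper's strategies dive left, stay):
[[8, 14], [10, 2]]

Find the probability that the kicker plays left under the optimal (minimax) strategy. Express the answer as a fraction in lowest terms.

4/7

Row minima are 8 and 2, so the kicker's maximin is 8; column maxima are 10 and 14, so the goalkeeper's minimax is 10. These differ, so the equilibrium is in mixed strategies.
Let the kicker play left with probability p. The goalkeeper is indifferent when 8p + 10(1−p) = 14p + 2(1−p), giving p = 4/7.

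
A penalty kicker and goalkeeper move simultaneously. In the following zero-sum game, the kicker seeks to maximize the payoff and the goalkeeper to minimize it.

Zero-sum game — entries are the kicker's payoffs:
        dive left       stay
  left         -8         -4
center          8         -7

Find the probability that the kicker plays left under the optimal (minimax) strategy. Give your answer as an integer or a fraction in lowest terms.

Row minima are -8 and -7, so the kicker's maximin is -7; column maxima are 8 and -4, so the goalkeeper's minimax is -4. These differ, so the equilibrium is in mixed strategies.
Let the kicker play left with probability p. The goalkeeper is indifferent when −8p + 8(1−p) = −4p − 7(1−p), giving p = 15/19.

15/19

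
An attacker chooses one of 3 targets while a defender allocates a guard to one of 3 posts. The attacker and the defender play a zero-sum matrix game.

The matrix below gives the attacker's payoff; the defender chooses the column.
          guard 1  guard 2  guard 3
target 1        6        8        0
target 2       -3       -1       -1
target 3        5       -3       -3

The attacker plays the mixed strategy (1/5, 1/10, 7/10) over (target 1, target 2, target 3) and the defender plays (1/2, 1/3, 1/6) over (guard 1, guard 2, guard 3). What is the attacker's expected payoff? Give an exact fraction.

Against (1/2, 1/3, 1/6), each row's expected payoff is target 1: 17/3; target 2: -2; target 3: 1.
Taking the (1/5, 1/10, 7/10)-weighted average: (1/5)·(17/3) + (1/10)·(-2) + (7/10)·(1) = 49/30.

49/30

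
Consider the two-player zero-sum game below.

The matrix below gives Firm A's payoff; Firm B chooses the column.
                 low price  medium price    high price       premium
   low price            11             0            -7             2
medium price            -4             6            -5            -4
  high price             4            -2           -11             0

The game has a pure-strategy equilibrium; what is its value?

-5

Row minima: -7, -5, -11 → Firm A's maximin is -5.
Column maxima: 11, 6, -5, 2 → Firm B's minimax is -5.
They coincide at (medium price, high price), so the value is -5.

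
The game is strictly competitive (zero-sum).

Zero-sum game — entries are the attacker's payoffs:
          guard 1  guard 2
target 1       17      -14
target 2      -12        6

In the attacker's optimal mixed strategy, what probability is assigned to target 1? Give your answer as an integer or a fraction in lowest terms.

Row minima are -14 and -12, so the attacker's maximin is -12; column maxima are 17 and 6, so the defender's minimax is 6. These differ, so the equilibrium is in mixed strategies.
Let the attacker play target 1 with probability p. The defender is indifferent when 17p − 12(1−p) = −14p + 6(1−p), giving p = 18/49.

18/49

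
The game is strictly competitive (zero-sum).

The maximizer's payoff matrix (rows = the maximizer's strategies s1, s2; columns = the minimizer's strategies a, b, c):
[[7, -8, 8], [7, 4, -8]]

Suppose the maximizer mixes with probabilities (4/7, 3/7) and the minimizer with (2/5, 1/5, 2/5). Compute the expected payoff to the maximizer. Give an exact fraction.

Against (2/5, 1/5, 2/5), each row's expected payoff is s1: 22/5; s2: 2/5.
Taking the (4/7, 3/7)-weighted average: (4/7)·(22/5) + (3/7)·(2/5) = 94/35.

94/35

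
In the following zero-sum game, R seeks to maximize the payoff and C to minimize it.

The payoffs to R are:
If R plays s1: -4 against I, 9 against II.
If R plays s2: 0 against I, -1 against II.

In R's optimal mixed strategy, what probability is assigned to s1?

Row minima are -4 and -1, so R's maximin is -1; column maxima are 0 and 9, so C's minimax is 0. These differ, so the equilibrium is in mixed strategies.
Let R play s1 with probability p. C is indifferent when −4p = 9p − (1−p), giving p = 1/14.

1/14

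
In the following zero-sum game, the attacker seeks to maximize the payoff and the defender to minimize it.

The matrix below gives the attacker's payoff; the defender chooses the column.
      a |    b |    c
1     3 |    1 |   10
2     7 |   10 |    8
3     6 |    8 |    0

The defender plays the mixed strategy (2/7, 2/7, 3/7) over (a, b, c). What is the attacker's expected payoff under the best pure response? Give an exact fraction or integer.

1: (3)·(2/7) + (1)·(2/7) + (10)·(3/7) = 38/7.
2: (7)·(2/7) + (10)·(2/7) + (8)·(3/7) = 58/7.
3: (6)·(2/7) + (8)·(2/7) + (0)·(3/7) = 4.
The best pure response is 2 with expected payoff 58/7.

58/7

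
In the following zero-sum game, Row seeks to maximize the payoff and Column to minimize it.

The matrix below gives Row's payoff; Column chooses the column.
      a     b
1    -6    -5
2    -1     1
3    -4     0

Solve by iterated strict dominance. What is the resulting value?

-1

Column b is strictly dominated by a for Column (-6<-5, -1<1, -4<0); eliminate b.
Row 3 is strictly dominated by row 2 (-1>-4); eliminate 3.
Row 1 is strictly dominated by row 2 (-1>-6); eliminate 1.
Only (2, a) remains, with payoff -1.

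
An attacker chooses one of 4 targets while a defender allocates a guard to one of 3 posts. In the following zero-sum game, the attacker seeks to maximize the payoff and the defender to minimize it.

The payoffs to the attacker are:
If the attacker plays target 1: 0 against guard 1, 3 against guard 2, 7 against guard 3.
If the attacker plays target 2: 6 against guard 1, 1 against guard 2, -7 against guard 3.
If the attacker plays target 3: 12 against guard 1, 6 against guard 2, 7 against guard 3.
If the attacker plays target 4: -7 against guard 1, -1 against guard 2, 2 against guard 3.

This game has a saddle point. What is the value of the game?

Row minima: 0, -7, 6, -7 → the attacker's maximin is 6.
Column maxima: 12, 6, 7 → the defender's minimax is 6.
They coincide at (target 3, guard 2), so the value is 6.

6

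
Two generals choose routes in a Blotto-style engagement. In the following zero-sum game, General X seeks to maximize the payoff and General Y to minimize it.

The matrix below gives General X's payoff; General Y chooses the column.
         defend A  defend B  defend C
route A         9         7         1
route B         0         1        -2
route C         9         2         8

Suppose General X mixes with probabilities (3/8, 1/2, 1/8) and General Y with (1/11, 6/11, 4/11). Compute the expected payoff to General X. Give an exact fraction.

Against (1/11, 6/11, 4/11), each row's expected payoff is route A: 5; route B: -2/11; route C: 53/11.
Taking the (3/8, 1/2, 1/8)-weighted average: (3/8)·(5) + (1/2)·(-2/11) + (1/8)·(53/11) = 105/44.

105/44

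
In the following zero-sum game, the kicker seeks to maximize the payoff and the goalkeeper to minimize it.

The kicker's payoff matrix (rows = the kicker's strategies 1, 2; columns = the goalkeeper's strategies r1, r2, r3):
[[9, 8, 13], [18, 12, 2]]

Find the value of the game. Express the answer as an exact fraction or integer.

28/3

Column r1 is strictly dominated by r2 for the goalkeeper (it gives the kicker more in every row).
The remaining 2×2 game on (1, 2) × (r2, r3) has no saddle point. Let the kicker play 1 with probability p; indifference gives 8p + 12(1−p) = 13p + 2(1−p), so p = 2/3.
Similarly the goalkeeper's optimal q on r2 is 11/15, and the value is 8·(11/15) + (13)·(4/15) = 28/3.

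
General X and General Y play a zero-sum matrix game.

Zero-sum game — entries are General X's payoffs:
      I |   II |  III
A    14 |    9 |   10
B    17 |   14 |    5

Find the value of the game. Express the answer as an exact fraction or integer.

19/2

Column I is strictly dominated by II for General Y (it gives General X more in every row).
The remaining 2×2 game on (A, B) × (II, III) has no saddle point. Let General X play A with probability p; indifference gives 9p + 14(1−p) = 10p + 5(1−p), so p = 9/10.
Similarly General Y's optimal q on II is 1/2, and the value is 9·(1/2) + (10)·(1/2) = 19/2.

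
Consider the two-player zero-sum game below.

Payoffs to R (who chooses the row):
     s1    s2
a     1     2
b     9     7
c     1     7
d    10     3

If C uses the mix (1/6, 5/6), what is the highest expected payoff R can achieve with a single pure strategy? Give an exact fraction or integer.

22/3

a: (1)·(1/6) + (2)·(5/6) = 11/6.
b: (9)·(1/6) + (7)·(5/6) = 22/3.
c: (1)·(1/6) + (7)·(5/6) = 6.
d: (10)·(1/6) + (3)·(5/6) = 25/6.
The best pure response is b with expected payoff 22/3.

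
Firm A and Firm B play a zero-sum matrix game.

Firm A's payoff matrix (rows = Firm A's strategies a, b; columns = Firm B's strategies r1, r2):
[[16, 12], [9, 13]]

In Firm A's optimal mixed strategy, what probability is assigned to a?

1/2

Row minima are 12 and 9, so Firm A's maximin is 12; column maxima are 16 and 13, so Firm B's minimax is 13. These differ, so the equilibrium is in mixed strategies.
Let Firm A play a with probability p. Firm B is indifferent when 16p + 9(1−p) = 12p + 13(1−p), giving p = 1/2.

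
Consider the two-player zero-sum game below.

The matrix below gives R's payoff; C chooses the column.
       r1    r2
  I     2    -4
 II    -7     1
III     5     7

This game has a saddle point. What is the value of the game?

Row minima: -4, -7, 5 → R's maximin is 5.
Column maxima: 5, 7 → C's minimax is 5.
They coincide at (III, r1), so the value is 5.

5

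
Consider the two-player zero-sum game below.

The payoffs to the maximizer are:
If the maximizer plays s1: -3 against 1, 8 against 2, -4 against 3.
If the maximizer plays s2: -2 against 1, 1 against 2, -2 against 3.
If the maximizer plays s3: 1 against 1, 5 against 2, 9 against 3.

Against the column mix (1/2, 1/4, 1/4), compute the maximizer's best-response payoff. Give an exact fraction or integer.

s1: (-3)·(1/2) + (8)·(1/4) + (-4)·(1/4) = -1/2.
s2: (-2)·(1/2) + (1)·(1/4) + (-2)·(1/4) = -5/4.
s3: (1)·(1/2) + (5)·(1/4) + (9)·(1/4) = 4.
The best pure response is s3 with expected payoff 4.

4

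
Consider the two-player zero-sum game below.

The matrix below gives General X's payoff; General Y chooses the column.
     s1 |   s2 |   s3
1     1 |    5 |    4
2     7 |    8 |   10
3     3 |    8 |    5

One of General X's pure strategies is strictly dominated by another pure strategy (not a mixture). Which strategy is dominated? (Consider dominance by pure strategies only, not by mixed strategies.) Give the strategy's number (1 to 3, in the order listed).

1

Compare 1 with 2: 7 > 1, 8 > 5, 10 > 4.
So 2 strictly dominates 1 for General X; 1 is strictly dominated.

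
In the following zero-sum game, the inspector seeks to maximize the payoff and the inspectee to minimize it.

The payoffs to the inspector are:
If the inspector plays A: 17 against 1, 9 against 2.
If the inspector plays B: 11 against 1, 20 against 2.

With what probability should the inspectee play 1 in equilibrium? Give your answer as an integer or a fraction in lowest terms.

Row minima are 9 and 11, so the inspector's maximin is 11; column maxima are 17 and 20, so the inspectee's minimax is 17. These differ, so the equilibrium is in mixed strategies.
Let the inspectee play 1 with probability q. The inspector is indifferent when 17q + 9(1−q) = 11q + 20(1−q), giving q = 11/17.

11/17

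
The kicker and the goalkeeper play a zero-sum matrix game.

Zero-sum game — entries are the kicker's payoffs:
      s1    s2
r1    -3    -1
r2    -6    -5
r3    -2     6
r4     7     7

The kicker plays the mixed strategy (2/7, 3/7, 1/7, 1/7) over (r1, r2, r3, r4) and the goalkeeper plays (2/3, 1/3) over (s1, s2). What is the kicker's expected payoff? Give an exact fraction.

Against (2/3, 1/3), each row's expected payoff is r1: -7/3; r2: -17/3; r3: 2/3; r4: 7.
Taking the (2/7, 3/7, 1/7, 1/7)-weighted average: (2/7)·(-7/3) + (3/7)·(-17/3) + (1/7)·(2/3) + (1/7)·(7) = -2.

-2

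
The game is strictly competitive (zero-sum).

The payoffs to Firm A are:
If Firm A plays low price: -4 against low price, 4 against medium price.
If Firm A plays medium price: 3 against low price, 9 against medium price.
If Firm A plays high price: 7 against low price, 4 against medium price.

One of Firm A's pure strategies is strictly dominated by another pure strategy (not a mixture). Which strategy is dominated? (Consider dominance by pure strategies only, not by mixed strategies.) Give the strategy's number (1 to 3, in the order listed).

Compare low price with medium price: 3 > -4, 9 > 4.
So medium price strictly dominates low price for Firm A; low price is strictly dominated.

1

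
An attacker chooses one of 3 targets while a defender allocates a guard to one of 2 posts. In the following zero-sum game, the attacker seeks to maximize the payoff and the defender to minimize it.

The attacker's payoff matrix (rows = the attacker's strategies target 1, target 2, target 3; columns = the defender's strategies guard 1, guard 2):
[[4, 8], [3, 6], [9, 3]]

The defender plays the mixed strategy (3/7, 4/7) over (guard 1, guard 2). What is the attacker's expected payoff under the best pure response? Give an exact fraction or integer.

target 1: (4)·(3/7) + (8)·(4/7) = 44/7.
target 2: (3)·(3/7) + (6)·(4/7) = 33/7.
target 3: (9)·(3/7) + (3)·(4/7) = 39/7.
The best pure response is target 1 with expected payoff 44/7.

44/7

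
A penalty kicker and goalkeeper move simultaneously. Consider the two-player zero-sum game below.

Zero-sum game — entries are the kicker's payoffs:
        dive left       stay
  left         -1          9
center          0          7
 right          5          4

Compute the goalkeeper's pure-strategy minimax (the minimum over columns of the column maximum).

The worst case (largest entry) in each column is dive left: 5, stay: 9.
The best (smallest) of these is 5.

5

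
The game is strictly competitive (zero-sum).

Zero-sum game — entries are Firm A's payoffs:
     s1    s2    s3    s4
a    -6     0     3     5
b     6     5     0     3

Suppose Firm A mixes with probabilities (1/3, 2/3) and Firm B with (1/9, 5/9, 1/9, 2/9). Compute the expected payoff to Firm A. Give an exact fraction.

3

Against (1/9, 5/9, 1/9, 2/9), each row's expected payoff is a: 7/9; b: 37/9.
Taking the (1/3, 2/3)-weighted average: (1/3)·(7/9) + (2/3)·(37/9) = 3.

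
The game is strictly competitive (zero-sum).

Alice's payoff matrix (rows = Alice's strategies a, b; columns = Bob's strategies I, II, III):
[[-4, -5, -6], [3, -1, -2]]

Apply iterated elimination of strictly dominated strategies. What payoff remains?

Row a is strictly dominated by row b (3>-4, -1>-5, -2>-6); eliminate a.
Column II is strictly dominated by III for Bob (-2<-1); eliminate II.
Column I is strictly dominated by III for Bob (-2<3); eliminate I.
Only (b, III) remains, with payoff -2.

-2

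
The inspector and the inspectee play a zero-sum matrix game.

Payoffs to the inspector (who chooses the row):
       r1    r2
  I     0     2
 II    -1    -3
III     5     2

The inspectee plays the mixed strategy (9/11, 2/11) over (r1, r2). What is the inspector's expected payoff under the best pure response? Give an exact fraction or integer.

I: (0)·(9/11) + (2)·(2/11) = 4/11.
II: (-1)·(9/11) + (-3)·(2/11) = -15/11.
III: (5)·(9/11) + (2)·(2/11) = 49/11.
The best pure response is III with expected payoff 49/11.

49/11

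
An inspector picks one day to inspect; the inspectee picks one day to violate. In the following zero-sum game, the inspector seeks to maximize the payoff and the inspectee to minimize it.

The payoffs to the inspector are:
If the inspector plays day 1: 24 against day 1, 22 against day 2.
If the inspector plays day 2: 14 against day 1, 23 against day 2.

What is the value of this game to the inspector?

Row minima are 22 and 14, so the inspector's maximin is 22; column maxima are 24 and 23, so the inspectee's minimax is 23. These differ, so the equilibrium is in mixed strategies.
Let the inspector play day 1 with probability p. The inspectee is indifferent when 24p + 14(1−p) = 22p + 23(1−p), giving p = 9/11.
Let the inspectee play day 1 with probability q. The inspector is indifferent when 24q + 22(1−q) = 14q + 23(1−q), giving q = 1/11.
The value is 24·(1/11) + (22)·(10/11) = 244/11.

244/11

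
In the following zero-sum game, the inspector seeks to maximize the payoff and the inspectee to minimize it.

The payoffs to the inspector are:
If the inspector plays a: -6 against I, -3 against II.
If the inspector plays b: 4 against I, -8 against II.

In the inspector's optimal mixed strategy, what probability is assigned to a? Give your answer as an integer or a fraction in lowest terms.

4/5

Row minima are -6 and -8, so the inspector's maximin is -6; column maxima are 4 and -3, so the inspectee's minimax is -3. These differ, so the equilibrium is in mixed strategies.
Let the inspector play a with probability p. The inspectee is indifferent when −6p + 4(1−p) = −3p − 8(1−p), giving p = 4/5.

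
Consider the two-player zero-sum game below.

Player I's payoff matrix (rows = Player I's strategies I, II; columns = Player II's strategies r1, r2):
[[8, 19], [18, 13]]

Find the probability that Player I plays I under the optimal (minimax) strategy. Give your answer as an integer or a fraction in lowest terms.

Row minima are 8 and 13, so Player I's maximin is 13; column maxima are 18 and 19, so Player II's minimax is 18. These differ, so the equilibrium is in mixed strategies.
Let Player I play I with probability p. Player II is indifferent when 8p + 18(1−p) = 19p + 13(1−p), giving p = 5/16.

5/16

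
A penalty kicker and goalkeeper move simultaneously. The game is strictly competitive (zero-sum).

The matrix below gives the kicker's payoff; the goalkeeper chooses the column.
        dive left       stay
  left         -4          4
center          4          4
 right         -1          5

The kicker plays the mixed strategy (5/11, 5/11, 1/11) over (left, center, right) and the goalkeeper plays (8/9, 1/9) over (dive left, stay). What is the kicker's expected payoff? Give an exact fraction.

Against (8/9, 1/9), each row's expected payoff is left: -28/9; center: 4; right: -1/3.
Taking the (5/11, 5/11, 1/11)-weighted average: (5/11)·(-28/9) + (5/11)·(4) + (1/11)·(-1/3) = 37/99.

37/99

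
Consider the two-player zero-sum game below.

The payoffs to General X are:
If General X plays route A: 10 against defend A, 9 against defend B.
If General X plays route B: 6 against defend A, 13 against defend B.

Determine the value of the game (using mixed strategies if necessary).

Row minima are 9 and 6, so General X's maximin is 9; column maxima are 10 and 13, so General Y's minimax is 10. These differ, so the equilibrium is in mixed strategies.
Let General X play route A with probability p. General Y is indifferent when 10p + 6(1−p) = 9p + 13(1−p), giving p = 7/8.
Let General Y play defend A with probability q. General X is indifferent when 10q + 9(1−q) = 6q + 13(1−q), giving q = 1/2.
The value is 10·(1/2) + (9)·(1/2) = 19/2.

19/2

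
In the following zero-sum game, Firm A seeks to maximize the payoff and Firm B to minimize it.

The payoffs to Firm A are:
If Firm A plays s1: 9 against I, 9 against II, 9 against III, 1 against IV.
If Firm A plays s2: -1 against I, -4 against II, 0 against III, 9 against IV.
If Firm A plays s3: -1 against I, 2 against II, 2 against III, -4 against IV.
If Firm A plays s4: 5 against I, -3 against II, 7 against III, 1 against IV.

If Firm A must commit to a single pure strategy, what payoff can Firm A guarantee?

The worst-case payoff for each row is s1: 1, s2: -4, s3: -4, s4: -3.
The best of these is 1.

1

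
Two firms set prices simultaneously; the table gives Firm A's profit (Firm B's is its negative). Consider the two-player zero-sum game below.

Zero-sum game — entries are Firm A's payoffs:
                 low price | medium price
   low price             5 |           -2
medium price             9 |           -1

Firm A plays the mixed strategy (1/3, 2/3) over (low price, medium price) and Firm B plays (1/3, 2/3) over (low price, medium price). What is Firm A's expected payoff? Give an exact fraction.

5/3

Against (1/3, 2/3), each row's expected payoff is low price: 1/3; medium price: 7/3.
Taking the (1/3, 2/3)-weighted average: (1/3)·(1/3) + (2/3)·(7/3) = 5/3.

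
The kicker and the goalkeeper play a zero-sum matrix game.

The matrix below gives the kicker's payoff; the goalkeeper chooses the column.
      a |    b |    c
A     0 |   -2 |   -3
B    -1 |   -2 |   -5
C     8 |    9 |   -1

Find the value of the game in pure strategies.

Row minima: -3, -5, -1 → the kicker's maximin is -1.
Column maxima: 8, 9, -1 → the goalkeeper's minimax is -1.
They coincide at (C, c), so the value is -1.

-1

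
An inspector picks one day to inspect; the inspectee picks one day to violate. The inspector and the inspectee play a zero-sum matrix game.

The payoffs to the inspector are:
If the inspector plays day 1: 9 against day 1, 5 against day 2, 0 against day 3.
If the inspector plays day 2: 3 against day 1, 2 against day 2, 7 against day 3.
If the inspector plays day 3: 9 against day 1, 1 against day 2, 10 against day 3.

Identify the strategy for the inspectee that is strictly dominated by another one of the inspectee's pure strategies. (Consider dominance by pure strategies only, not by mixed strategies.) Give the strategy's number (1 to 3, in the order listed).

1

The inspectee prefers columns that give the inspector less. Compare day 1 with day 2: 5 < 9, 2 < 3, 1 < 9.
So day 2 strictly dominates day 1 for the inspectee; day 1 is strictly dominated.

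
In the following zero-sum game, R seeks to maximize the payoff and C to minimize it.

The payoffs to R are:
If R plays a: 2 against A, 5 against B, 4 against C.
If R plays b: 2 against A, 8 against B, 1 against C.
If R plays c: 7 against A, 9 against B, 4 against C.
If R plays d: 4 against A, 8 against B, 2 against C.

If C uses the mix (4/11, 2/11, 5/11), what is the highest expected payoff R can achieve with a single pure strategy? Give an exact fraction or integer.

a: (2)·(4/11) + (5)·(2/11) + (4)·(5/11) = 38/11.
b: (2)·(4/11) + (8)·(2/11) + (1)·(5/11) = 29/11.
c: (7)·(4/11) + (9)·(2/11) + (4)·(5/11) = 6.
d: (4)·(4/11) + (8)·(2/11) + (2)·(5/11) = 42/11.
The best pure response is c with expected payoff 6.

6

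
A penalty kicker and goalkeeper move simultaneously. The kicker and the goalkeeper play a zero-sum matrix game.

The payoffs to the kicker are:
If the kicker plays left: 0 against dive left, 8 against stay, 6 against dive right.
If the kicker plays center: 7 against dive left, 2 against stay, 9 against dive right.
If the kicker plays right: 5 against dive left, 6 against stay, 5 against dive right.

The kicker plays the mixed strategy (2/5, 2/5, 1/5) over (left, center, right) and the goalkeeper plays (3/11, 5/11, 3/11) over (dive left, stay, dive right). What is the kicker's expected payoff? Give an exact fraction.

292/55

Against (3/11, 5/11, 3/11), each row's expected payoff is left: 58/11; center: 58/11; right: 60/11.
Taking the (2/5, 2/5, 1/5)-weighted average: (2/5)·(58/11) + (2/5)·(58/11) + (1/5)·(60/11) = 292/55.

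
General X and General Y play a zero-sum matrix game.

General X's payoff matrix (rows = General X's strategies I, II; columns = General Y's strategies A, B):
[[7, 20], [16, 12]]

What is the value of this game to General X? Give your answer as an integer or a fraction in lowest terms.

Row minima are 7 and 12, so General X's maximin is 12; column maxima are 16 and 20, so General Y's minimax is 16. These differ, so the equilibrium is in mixed strategies.
Let General X play I with probability p. General Y is indifferent when 7p + 16(1−p) = 20p + 12(1−p), giving p = 4/17.
Let General Y play A with probability q. General X is indifferent when 7q + 20(1−q) = 16q + 12(1−q), giving q = 8/17.
The value is 7·(8/17) + (20)·(9/17) = 236/17.

236/17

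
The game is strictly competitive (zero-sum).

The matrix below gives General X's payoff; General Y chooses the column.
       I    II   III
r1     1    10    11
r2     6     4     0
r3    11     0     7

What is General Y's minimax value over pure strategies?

The worst case (largest entry) in each column is I: 11, II: 10, III: 11.
The best (smallest) of these is 10.

10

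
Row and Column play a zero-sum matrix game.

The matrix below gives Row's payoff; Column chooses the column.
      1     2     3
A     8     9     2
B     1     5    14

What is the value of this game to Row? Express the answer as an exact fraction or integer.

110/19

Column 2 is strictly dominated by 1 for Column (it gives Row more in every row).
The remaining 2×2 game on (A, B) × (1, 3) has no saddle point. Let Row play A with probability p; indifference gives 8p + (1−p) = 2p + 14(1−p), so p = 13/19.
Similarly Column's optimal q on 1 is 12/19, and the value is 8·(12/19) + (2)·(7/19) = 110/19.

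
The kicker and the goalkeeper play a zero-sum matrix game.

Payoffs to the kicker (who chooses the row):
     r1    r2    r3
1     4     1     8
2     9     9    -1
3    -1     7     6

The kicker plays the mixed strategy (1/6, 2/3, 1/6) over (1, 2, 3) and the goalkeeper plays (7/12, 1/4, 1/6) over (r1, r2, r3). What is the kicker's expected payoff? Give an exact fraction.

425/72

Against (7/12, 1/4, 1/6), each row's expected payoff is 1: 47/12; 2: 22/3; 3: 13/6.
Taking the (1/6, 2/3, 1/6)-weighted average: (1/6)·(47/12) + (2/3)·(22/3) + (1/6)·(13/6) = 425/72.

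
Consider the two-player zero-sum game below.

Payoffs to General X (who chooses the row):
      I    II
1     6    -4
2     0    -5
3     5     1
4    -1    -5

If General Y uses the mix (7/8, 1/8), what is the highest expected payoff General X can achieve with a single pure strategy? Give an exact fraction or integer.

19/4

1: (6)·(7/8) + (-4)·(1/8) = 19/4.
2: (0)·(7/8) + (-5)·(1/8) = -5/8.
3: (5)·(7/8) + (1)·(1/8) = 9/2.
4: (-1)·(7/8) + (-5)·(1/8) = -3/2.
The best pure response is 1 with expected payoff 19/4.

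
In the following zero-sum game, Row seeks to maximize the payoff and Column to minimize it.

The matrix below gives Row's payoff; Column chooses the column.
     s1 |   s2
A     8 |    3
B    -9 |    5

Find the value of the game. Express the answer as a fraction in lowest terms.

Row minima are 3 and -9, so Row's maximin is 3; column maxima are 8 and 5, so Column's minimax is 5. These differ, so the equilibrium is in mixed strategies.
Let Row play A with probability p. Column is indifferent when 8p − 9(1−p) = 3p + 5(1−p), giving p = 14/19.
Let Column play s1 with probability q. Row is indifferent when 8q + 3(1−q) = −9q + 5(1−q), giving q = 2/19.
The value is 8·(2/19) + (3)·(17/19) = 67/19.

67/19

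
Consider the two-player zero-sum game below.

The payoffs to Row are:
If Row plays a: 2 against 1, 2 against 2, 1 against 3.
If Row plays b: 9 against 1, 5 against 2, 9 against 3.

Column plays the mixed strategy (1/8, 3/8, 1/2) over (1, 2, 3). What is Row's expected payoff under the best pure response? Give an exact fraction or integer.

a: (2)·(1/8) + (2)·(3/8) + (1)·(1/2) = 3/2.
b: (9)·(1/8) + (5)·(3/8) + (9)·(1/2) = 15/2.
The best pure response is b with expected payoff 15/2.

15/2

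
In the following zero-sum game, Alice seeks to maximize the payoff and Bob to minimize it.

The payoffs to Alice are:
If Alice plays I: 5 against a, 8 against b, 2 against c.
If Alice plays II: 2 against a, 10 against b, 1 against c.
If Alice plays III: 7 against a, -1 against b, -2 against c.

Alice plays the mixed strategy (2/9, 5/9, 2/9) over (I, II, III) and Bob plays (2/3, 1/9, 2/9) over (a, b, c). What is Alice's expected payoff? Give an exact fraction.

278/81

Against (2/3, 1/9, 2/9), each row's expected payoff is I: 14/3; II: 8/3; III: 37/9.
Taking the (2/9, 5/9, 2/9)-weighted average: (2/9)·(14/3) + (5/9)·(8/3) + (2/9)·(37/9) = 278/81.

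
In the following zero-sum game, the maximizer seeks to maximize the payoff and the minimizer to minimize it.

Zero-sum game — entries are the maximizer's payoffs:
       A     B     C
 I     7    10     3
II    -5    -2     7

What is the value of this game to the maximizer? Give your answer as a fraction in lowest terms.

Column B is strictly dominated by A for the minimizer (it gives the maximizer more in every row).
The remaining 2×2 game on (I, II) × (A, C) has no saddle point. Let the maximizer play I with probability p; indifference gives 7p − 5(1−p) = 3p + 7(1−p), so p = 3/4.
Similarly the minimizer's optimal q on A is 1/4, and the value is 7·(1/4) + (3)·(3/4) = 4.

4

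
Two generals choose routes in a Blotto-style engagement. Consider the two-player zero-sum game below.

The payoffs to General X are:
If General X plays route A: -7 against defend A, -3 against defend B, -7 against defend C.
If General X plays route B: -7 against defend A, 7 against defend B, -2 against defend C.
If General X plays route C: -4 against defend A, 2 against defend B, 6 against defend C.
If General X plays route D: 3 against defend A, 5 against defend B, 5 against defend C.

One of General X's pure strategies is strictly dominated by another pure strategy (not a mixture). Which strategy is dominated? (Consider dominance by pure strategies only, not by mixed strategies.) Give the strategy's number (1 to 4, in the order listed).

1

Compare route A with route C: -4 > -7, 2 > -3, 6 > -7.
So route C strictly dominates route A for General X; route A is strictly dominated.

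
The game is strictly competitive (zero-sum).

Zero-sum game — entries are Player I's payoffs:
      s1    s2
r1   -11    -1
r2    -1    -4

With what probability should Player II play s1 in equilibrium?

Row minima are -11 and -4, so Player I's maximin is -4; column maxima are -1 and -1, so Player II's minimax is -1. These differ, so the equilibrium is in mixed strategies.
Let Player II play s1 with probability q. Player I is indifferent when −11q − (1−q) = −q − 4(1−q), giving q = 3/13.

3/13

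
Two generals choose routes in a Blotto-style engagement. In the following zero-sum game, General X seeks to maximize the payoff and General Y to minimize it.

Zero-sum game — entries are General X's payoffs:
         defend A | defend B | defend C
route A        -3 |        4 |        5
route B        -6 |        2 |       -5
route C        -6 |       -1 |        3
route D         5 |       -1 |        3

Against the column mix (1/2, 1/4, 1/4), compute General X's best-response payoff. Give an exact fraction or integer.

3

route A: (-3)·(1/2) + (4)·(1/4) + (5)·(1/4) = 3/4.
route B: (-6)·(1/2) + (2)·(1/4) + (-5)·(1/4) = -15/4.
route C: (-6)·(1/2) + (-1)·(1/4) + (3)·(1/4) = -5/2.
route D: (5)·(1/2) + (-1)·(1/4) + (3)·(1/4) = 3.
The best pure response is route D with expected payoff 3.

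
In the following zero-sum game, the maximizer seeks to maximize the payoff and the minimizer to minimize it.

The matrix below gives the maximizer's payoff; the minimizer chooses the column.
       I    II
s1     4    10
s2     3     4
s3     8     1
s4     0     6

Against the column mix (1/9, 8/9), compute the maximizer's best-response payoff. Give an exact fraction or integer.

s1: (4)·(1/9) + (10)·(8/9) = 28/3.
s2: (3)·(1/9) + (4)·(8/9) = 35/9.
s3: (8)·(1/9) + (1)·(8/9) = 16/9.
s4: (0)·(1/9) + (6)·(8/9) = 16/3.
The best pure response is s1 with expected payoff 28/3.

28/3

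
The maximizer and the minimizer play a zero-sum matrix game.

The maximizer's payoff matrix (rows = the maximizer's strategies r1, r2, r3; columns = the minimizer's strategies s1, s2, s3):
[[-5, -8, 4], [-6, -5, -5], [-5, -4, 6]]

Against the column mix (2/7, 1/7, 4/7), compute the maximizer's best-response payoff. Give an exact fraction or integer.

r1: (-5)·(2/7) + (-8)·(1/7) + (4)·(4/7) = -2/7.
r2: (-6)·(2/7) + (-5)·(1/7) + (-5)·(4/7) = -37/7.
r3: (-5)·(2/7) + (-4)·(1/7) + (6)·(4/7) = 10/7.
The best pure response is r3 with expected payoff 10/7.

10/7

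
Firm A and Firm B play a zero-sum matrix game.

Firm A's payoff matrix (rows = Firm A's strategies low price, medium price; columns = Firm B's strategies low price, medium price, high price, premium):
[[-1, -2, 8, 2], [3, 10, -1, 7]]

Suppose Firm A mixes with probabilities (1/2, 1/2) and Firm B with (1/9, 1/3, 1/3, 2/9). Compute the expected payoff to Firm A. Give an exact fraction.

Against (1/9, 1/3, 1/3, 2/9), each row's expected payoff is low price: 7/3; medium price: 44/9.
Taking the (1/2, 1/2)-weighted average: (1/2)·(7/3) + (1/2)·(44/9) = 65/18.

65/18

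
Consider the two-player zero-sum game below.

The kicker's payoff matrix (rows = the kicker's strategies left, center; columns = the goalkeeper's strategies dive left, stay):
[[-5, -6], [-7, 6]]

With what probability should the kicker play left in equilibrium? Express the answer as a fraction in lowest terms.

13/14

Row minima are -6 and -7, so the kicker's maximin is -6; column maxima are -5 and 6, so the goalkeeper's minimax is -5. These differ, so the equilibrium is in mixed strategies.
Let the kicker play left with probability p. The goalkeeper is indifferent when −5p − 7(1−p) = −6p + 6(1−p), giving p = 13/14.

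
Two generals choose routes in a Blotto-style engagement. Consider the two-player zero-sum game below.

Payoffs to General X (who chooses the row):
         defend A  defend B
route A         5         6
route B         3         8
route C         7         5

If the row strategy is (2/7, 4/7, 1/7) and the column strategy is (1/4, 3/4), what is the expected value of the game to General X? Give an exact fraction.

Against (1/4, 3/4), each row's expected payoff is route A: 23/4; route B: 27/4; route C: 11/2.
Taking the (2/7, 4/7, 1/7)-weighted average: (2/7)·(23/4) + (4/7)·(27/4) + (1/7)·(11/2) = 44/7.

44/7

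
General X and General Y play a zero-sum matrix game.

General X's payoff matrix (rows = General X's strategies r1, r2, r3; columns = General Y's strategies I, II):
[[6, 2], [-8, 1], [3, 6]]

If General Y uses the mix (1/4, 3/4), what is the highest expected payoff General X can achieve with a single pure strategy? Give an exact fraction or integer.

21/4

r1: (6)·(1/4) + (2)·(3/4) = 3.
r2: (-8)·(1/4) + (1)·(3/4) = -5/4.
r3: (3)·(1/4) + (6)·(3/4) = 21/4.
The best pure response is r3 with expected payoff 21/4.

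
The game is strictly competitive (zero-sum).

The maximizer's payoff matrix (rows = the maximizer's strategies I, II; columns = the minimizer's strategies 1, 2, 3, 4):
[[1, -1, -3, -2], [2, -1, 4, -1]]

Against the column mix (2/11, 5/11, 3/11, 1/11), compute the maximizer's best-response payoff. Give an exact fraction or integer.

I: (1)·(2/11) + (-1)·(5/11) + (-3)·(3/11) + (-2)·(1/11) = -14/11.
II: (2)·(2/11) + (-1)·(5/11) + (4)·(3/11) + (-1)·(1/11) = 10/11.
The best pure response is II with expected payoff 10/11.

10/11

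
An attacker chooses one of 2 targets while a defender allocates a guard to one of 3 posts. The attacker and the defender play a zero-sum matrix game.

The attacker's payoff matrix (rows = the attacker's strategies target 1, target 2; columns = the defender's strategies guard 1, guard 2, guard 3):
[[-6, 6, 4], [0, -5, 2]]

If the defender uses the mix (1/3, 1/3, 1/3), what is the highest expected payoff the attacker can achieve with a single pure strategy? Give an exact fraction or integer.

4/3

target 1: (-6)·(1/3) + (6)·(1/3) + (4)·(1/3) = 4/3.
target 2: (0)·(1/3) + (-5)·(1/3) + (2)·(1/3) = -1.
The best pure response is target 1 with expected payoff 4/3.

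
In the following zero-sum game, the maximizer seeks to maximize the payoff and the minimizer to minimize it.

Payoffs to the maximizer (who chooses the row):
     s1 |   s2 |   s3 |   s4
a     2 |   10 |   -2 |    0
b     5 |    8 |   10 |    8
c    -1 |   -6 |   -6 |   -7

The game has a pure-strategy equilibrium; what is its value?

5

Row minima: -2, 5, -7 → the maximizer's maximin is 5.
Column maxima: 5, 10, 10, 8 → the minimizer's minimax is 5.
They coincide at (b, s1), so the value is 5.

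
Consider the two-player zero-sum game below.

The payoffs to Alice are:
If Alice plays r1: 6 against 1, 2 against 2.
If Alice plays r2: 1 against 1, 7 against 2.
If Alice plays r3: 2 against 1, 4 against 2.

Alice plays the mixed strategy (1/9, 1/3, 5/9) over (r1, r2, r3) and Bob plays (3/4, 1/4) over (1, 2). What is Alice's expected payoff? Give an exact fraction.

25/9

Against (3/4, 1/4), each row's expected payoff is r1: 5; r2: 5/2; r3: 5/2.
Taking the (1/9, 1/3, 5/9)-weighted average: (1/9)·(5) + (1/3)·(5/2) + (5/9)·(5/2) = 25/9.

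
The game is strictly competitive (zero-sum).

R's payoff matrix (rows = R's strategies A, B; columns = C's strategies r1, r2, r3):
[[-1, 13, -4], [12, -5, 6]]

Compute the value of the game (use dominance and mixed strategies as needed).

Column r1 is strictly dominated by r3 for C (it gives R more in every row).
The remaining 2×2 game on (A, B) × (r2, r3) has no saddle point. Let R play A with probability p; indifference gives 13p − 5(1−p) = −4p + 6(1−p), so p = 11/28.
Similarly C's optimal q on r2 is 5/14, and the value is 13·(5/14) + (-4)·(9/14) = 29/14.

29/14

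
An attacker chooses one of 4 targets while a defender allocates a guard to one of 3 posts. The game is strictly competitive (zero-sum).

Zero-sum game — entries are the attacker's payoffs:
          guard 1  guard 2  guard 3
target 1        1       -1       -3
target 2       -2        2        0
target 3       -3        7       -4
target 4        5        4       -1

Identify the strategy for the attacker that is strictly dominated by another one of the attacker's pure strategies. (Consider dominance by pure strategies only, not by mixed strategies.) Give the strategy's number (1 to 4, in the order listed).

1

Compare target 1 with target 4: 5 > 1, 4 > -1, -1 > -3.
So target 4 strictly dominates target 1 for the attacker; target 1 is strictly dominated.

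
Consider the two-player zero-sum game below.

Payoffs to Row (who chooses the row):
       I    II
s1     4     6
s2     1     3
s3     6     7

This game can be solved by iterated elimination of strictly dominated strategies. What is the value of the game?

Row s1 is strictly dominated by row s3 (6>4, 7>6); eliminate s1.
Column II is strictly dominated by I for Column (1<3, 6<7); eliminate II.
Row s2 is strictly dominated by row s3 (6>1); eliminate s2.
Only (s3, I) remains, with payoff 6.

6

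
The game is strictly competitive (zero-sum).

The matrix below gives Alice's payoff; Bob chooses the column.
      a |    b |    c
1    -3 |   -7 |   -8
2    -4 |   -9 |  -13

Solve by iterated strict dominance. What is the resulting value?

Row 2 is strictly dominated by row 1 (-3>-4, -7>-9, -8>-13); eliminate 2.
Column b is strictly dominated by c for Bob (-8<-7); eliminate b.
Column a is strictly dominated by c for Bob (-8<-3); eliminate a.
Only (1, c) remains, with payoff -8.

-8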